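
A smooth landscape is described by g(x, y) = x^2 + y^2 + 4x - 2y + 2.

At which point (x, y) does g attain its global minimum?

g(x,y) separates as P(x) + Q(y) + 2, so its minimum is min P + min Q + 2.
P'(x) = 2x + 4 vanishes at x ∈ {-2}; Q'(y) = 2y - 2 vanishes at y ∈ {1}.
Local minima of P (where P''>0): P(-2)=-4. Local minima of Q: Q(1)=-1.
So the global minimum of g is P(-2) + Q(1) + 2 = -4 − 1 + 2 = -3, attained at (-2, 1).

(-2, 1)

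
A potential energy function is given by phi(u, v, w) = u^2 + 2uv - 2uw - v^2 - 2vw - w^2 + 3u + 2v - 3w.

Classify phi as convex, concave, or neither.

neither

phi is quadratic, so its Hessian is the constant matrix H = [[2, 2, -2], [2, -2, -2], [-2, -2, -2]].
Leading principal minors: 2, -8, 32.
Neither pattern holds ⇒ H is indefinite ⇒ neither convex nor concave.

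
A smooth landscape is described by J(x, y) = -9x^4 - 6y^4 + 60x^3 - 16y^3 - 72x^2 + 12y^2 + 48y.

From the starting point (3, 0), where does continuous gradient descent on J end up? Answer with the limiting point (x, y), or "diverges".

J is separable, so gradient descent decouples: x follows -∂J/∂x, y follows -∂J/∂y.
∂J/∂x = -36x(x - 4)(x - 1); at x=3 this is 216, so x decreases.
∂J/∂y = -24(y - 1)(y + 1)(y + 2); at y=0 this is 48, so y decreases.
x converges to its nearest critical value 1 (a local min of the x-part); y converges to -1. The iterate converges to (1, -1).

(1, -1)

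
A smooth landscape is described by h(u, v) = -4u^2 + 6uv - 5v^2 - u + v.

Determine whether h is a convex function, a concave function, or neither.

h is quadratic, so its Hessian is the constant matrix H = [[-8, 6], [6, -10]].
det(H) = 44, tr(H) = -18.
det(H) > 0 and tr(H) < 0, so H is negative definite everywhere: concave.

concave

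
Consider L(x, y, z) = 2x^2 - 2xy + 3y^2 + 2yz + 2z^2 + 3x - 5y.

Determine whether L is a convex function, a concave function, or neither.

convex

L is quadratic, so its Hessian is the constant matrix H = [[4, -2, 0], [-2, 6, 2], [0, 2, 4]].
Leading principal minors: 4, 20, 64.
All positive ⇒ H ≻ 0 ⇒ convex.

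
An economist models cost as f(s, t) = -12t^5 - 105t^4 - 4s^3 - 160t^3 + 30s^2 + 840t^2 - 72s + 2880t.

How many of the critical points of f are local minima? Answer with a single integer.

f separates as a function of s plus a function of t, so ∇f=0 decouples.
∂f/∂s = -12(s - 3)(s - 2) = 0 at s ∈ {2, 3}; ∂f/∂t = -60(t - 2)(t + 2)(t + 3)(t + 4) = 0 at t ∈ {-4, -3, -2, 2}.
The Hessian is diagonal: diag(f_ss, f_tt). Second derivatives: f_ss(2)=12, f_ss(3)=-12; f_tt(-4)=720, f_tt(-3)=-300, f_tt(-2)=480, f_tt(2)=-7200.
Local minima occur where both diagonal entries positive: (2, -4), (2, -2). Count: 2.

2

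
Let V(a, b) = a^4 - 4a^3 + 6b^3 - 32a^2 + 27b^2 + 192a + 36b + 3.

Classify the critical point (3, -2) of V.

local maximum

The mixed partial ∂²V/∂a∂b is 0, so the Hessian at any point is diag(V_aa, V_bb) = diag(4(3a^2 - 6a - 16), 18(2b + 3)).
At (3, -2): H = diag(-28, -18).
Both eigenvalues are negative, so H is negative definite: a local maximum.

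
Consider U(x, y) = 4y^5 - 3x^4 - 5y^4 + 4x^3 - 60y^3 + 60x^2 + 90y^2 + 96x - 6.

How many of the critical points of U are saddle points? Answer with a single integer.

6

U separates as a function of x plus a function of y, so ∇U=0 decouples.
∂U/∂x = -12(x - 4)(x + 1)(x + 2) = 0 at x ∈ {-2, -1, 4}; ∂U/∂y = 20y(y - 3)(y - 1)(y + 3) = 0 at y ∈ {-3, 0, 1, 3}.
The Hessian is diagonal: diag(U_xx, U_yy). Second derivatives: U_xx(-2)=-72, U_xx(-1)=60, U_xx(4)=-360; U_yy(-3)=-1440, U_yy(0)=180, U_yy(1)=-160, U_yy(3)=720.
Saddle points occur where the two diagonal entries have opposite signs: (-2, 0), (-2, 3), (-1, -3), (-1, 1), (4, 0), (4, 3). Count: 6.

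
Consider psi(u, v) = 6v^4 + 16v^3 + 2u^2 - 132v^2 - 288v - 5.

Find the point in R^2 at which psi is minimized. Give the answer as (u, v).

(0, 3)

psi(u,v) separates as P(u) + Q(v) − 5, so its minimum is min P + min Q − 5.
P'(u) = 4u vanishes at u ∈ {0}; Q'(v) = 24(v - 3)(v + 1)(v + 4) vanishes at v ∈ {-4, -1, 3}.
Local minima of P (where P''>0): P(0)=0. Local minima of Q: Q(-4)=-448, Q(3)=-1134.
So the global minimum of psi is P(0) + Q(3) − 5 = 0 − 1134 − 5 = -1139, attained at (0, 3).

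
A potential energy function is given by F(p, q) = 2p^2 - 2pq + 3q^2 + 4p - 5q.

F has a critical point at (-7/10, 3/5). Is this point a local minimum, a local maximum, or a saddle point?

local minimum

The Hessian of F is constant: H = [[4, -2], [-2, 6]].
det(H) = 4·6 − (-2)² = 20.
det(H) > 0 and tr(H) = 10 > 0, so H is positive definite and the point is a local minimum.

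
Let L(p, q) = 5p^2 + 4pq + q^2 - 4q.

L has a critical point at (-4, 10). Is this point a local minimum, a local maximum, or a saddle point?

local minimum

The Hessian of L is constant: H = [[10, 4], [4, 2]].
det(H) = 10·2 − 4² = 4.
det(H) > 0 and tr(H) = 12 > 0, so H is positive definite and the point is a local minimum.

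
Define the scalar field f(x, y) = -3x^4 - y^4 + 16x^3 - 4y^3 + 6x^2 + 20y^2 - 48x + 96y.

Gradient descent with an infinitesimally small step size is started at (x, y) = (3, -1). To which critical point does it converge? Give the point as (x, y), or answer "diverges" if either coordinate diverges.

(1, -2)

f is separable, so gradient descent decouples: x follows -∂f/∂x, y follows -∂f/∂y.
∂f/∂x = -12(x - 4)(x - 1)(x + 1); at x=3 this is 96, so x decreases.
∂f/∂y = -4(y - 3)(y + 2)(y + 4); at y=-1 this is 48, so y decreases.
x converges to its nearest critical value 1 (a local min of the x-part); y converges to -2. The iterate converges to (1, -2).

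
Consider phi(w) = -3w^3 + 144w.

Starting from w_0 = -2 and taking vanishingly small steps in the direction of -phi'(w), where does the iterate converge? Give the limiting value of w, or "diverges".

phi'(w) = -9(w - 4)(w + 4), so phi'(-2) = 108.
Gradient descent moves in the -phi' direction, i.e. w is decreasing.
The nearest critical point in that direction is w = -4, where phi'' = 72 > 0 (a local minimum). The iterate converges there.

-4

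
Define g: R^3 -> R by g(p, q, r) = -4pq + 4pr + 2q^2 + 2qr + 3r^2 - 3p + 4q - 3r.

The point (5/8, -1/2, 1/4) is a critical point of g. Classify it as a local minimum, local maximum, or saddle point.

The Hessian is constant: H = [[0, -4, 4], [-4, 4, 2], [4, 2, 6]].
Leading principal minors: Δ₁ = 0, Δ₂ = -16, Δ₃ = -224.
The minors fit neither the all-positive nor the alternating-sign pattern, so H is indefinite: a saddle point.

saddle point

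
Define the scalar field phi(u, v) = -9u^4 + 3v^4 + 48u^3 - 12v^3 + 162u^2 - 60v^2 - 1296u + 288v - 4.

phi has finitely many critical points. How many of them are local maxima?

phi separates as a function of u plus a function of v, so ∇phi=0 decouples.
∂phi/∂u = -36(u - 4)(u - 3)(u + 3) = 0 at u ∈ {-3, 3, 4}; ∂phi/∂v = 12(v - 4)(v - 2)(v + 3) = 0 at v ∈ {-3, 2, 4}.
The Hessian is diagonal: diag(phi_uu, phi_vv). Second derivatives: phi_uu(-3)=-1512, phi_uu(3)=216, phi_uu(4)=-252; phi_vv(-3)=420, phi_vv(2)=-120, phi_vv(4)=168.
Local maxima occur where both diagonal entries negative: (-3, 2), (4, 2). Count: 2.

2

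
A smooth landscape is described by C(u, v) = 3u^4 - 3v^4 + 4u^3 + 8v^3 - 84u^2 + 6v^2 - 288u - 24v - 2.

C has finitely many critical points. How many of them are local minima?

C separates as a function of u plus a function of v, so ∇C=0 decouples.
∂C/∂u = 12(u - 4)(u + 2)(u + 3) = 0 at u ∈ {-3, -2, 4}; ∂C/∂v = -12(v - 2)(v - 1)(v + 1) = 0 at v ∈ {-1, 1, 2}.
The Hessian is diagonal: diag(C_uu, C_vv). Second derivatives: C_uu(-3)=84, C_uu(-2)=-72, C_uu(4)=504; C_vv(-1)=-72, C_vv(1)=24, C_vv(2)=-36.
Local minima occur where both diagonal entries positive: (-3, 1), (4, 1). Count: 2.

2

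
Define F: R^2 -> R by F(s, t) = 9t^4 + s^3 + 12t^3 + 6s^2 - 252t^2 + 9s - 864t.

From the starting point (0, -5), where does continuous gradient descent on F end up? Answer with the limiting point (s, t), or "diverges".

(-1, -3)

F is separable, so gradient descent decouples: s follows -∂F/∂s, t follows -∂F/∂t.
∂F/∂s = 3(s + 1)(s + 3); at s=0 this is 9, so s decreases.
∂F/∂t = 36(t - 4)(t + 2)(t + 3); at t=-5 this is -1944, so t increases.
s converges to its nearest critical value -1 (a local min of the s-part); t converges to -3. The iterate converges to (-1, -3).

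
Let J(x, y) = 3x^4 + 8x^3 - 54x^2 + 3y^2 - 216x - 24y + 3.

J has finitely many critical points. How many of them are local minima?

2

J separates as a function of x plus a function of y, so ∇J=0 decouples.
∂J/∂x = 12(x - 3)(x + 2)(x + 3) = 0 at x ∈ {-3, -2, 3}; ∂J/∂y = 6(y - 4) = 0 at y ∈ {4}.
The Hessian is diagonal: diag(J_xx, J_yy). Second derivatives: J_xx(-3)=72, J_xx(-2)=-60, J_xx(3)=360; J_yy(4)=6.
Local minima occur where both diagonal entries positive: (-3, 4), (3, 4). Count: 2.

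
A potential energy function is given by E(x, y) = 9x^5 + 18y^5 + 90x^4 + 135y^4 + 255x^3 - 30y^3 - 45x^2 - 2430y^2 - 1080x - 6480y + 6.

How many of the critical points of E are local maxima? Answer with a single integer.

E separates as a function of x plus a function of y, so ∇E=0 decouples.
∂E/∂x = 45(x - 1)(x + 2)(x + 3)(x + 4) = 0 at x ∈ {-4, -3, -2, 1}; ∂E/∂y = 90(y - 3)(y + 2)(y + 3)(y + 4) = 0 at y ∈ {-4, -3, -2, 3}.
The Hessian is diagonal: diag(E_xx, E_yy). Second derivatives: E_xx(-4)=-450, E_xx(-3)=180, E_xx(-2)=-270, E_xx(1)=2700; E_yy(-4)=-1260, E_yy(-3)=540, E_yy(-2)=-900, E_yy(3)=18900.
Local maxima occur where both diagonal entries negative: (-4, -4), (-4, -2), (-2, -4), (-2, -2). Count: 4.

4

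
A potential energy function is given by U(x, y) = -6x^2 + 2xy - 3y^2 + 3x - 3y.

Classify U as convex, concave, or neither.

concave

U is quadratic, so its Hessian is the constant matrix H = [[-12, 2], [2, -6]].
det(H) = 68, tr(H) = -18.
det(H) > 0 and tr(H) < 0, so H is negative definite everywhere: concave.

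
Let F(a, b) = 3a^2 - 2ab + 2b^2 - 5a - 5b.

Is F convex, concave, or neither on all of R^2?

convex

F is quadratic, so its Hessian is the constant matrix H = [[6, -2], [-2, 4]].
det(H) = 20, tr(H) = 10.
det(H) > 0 and tr(H) > 0, so H is positive definite everywhere: convex.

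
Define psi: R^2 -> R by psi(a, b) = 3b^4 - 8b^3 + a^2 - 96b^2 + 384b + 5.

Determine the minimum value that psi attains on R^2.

psi(a,b) separates as P(a) + Q(b) + 5, so its minimum is min P + min Q + 5.
P'(a) = 2a vanishes at a ∈ {0}; Q'(b) = 12(b - 4)(b - 2)(b + 4) vanishes at b ∈ {-4, 2, 4}.
Local minima of P (where P''>0): P(0)=0. Local minima of Q: Q(-4)=-1792, Q(4)=256.
So the global minimum of psi is P(0) + Q(-4) + 5 = 0 − 1792 + 5 = -1787, attained at (0, -4).

-1787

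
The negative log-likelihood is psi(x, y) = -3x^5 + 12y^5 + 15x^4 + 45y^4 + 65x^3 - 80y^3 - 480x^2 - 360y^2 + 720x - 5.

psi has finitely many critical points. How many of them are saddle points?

8

psi separates as a function of x plus a function of y, so ∇psi=0 decouples.
∂psi/∂x = -15(x - 4)(x - 3)(x - 1)(x + 4) = 0 at x ∈ {-4, 1, 3, 4}; ∂psi/∂y = 60y(y - 2)(y + 2)(y + 3) = 0 at y ∈ {-3, -2, 0, 2}.
The Hessian is diagonal: diag(psi_xx, psi_yy). Second derivatives: psi_xx(-4)=4200, psi_xx(1)=-450, psi_xx(3)=210, psi_xx(4)=-360; psi_yy(-3)=-900, psi_yy(-2)=480, psi_yy(0)=-720, psi_yy(2)=2400.
Saddle points occur where the two diagonal entries have opposite signs: (-4, -3), (-4, 0), (1, -2), (1, 2), (3, -3), (3, 0), (4, -2), (4, 2). Count: 8.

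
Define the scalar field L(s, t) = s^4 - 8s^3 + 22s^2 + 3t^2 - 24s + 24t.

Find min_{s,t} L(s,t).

L(s,t) separates as P(s) + Q(t), so its minimum is min P + min Q.
P'(s) = 4(s - 3)(s - 2)(s - 1) vanishes at s ∈ {1, 2, 3}; Q'(t) = 6(t + 4) vanishes at t ∈ {-4}.
Local minima of P (where P''>0): P(1)=-9, P(3)=-9. Local minima of Q: Q(-4)=-48.
So the global minimum of L is P(1) + Q(-4) = -9 − 48 = -57, attained at (1, -4).

-57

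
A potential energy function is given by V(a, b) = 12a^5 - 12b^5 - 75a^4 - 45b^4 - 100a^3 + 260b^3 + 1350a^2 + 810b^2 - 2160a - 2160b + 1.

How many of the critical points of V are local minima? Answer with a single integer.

4

V separates as a function of a plus a function of b, so ∇V=0 decouples.
∂V/∂a = 60(a - 4)(a - 3)(a - 1)(a + 3) = 0 at a ∈ {-3, 1, 3, 4}; ∂V/∂b = -60(b - 3)(b - 1)(b + 3)(b + 4) = 0 at b ∈ {-4, -3, 1, 3}.
The Hessian is diagonal: diag(V_aa, V_bb). Second derivatives: V_aa(-3)=-10080, V_aa(1)=1440, V_aa(3)=-720, V_aa(4)=1260; V_bb(-4)=2100, V_bb(-3)=-1440, V_bb(1)=2400, V_bb(3)=-5040.
Local minima occur where both diagonal entries positive: (1, -4), (1, 1), (4, -4), (4, 1). Count: 4.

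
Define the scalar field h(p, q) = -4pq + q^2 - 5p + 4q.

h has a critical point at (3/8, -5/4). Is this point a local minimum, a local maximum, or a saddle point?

saddle point

The Hessian of h is constant: H = [[0, -4], [-4, 2]].
det(H) = 0·2 − (-4)² = -16.
Since det(H) < 0, H is indefinite and the critical point is a saddle point.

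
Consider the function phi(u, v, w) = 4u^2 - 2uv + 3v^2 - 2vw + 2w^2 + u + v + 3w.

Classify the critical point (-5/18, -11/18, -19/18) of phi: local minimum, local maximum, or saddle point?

The Hessian is constant: H = [[8, -2, 0], [-2, 6, -2], [0, -2, 4]].
Leading principal minors: Δ₁ = 8, Δ₂ = 44, Δ₃ = 144.
All leading minors are positive, so H is positive definite: a local minimum.

local minimum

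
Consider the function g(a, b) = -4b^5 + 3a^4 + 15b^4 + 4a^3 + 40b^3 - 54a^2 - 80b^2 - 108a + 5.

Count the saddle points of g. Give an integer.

6

g separates as a function of a plus a function of b, so ∇g=0 decouples.
∂g/∂a = 12(a - 3)(a + 1)(a + 3) = 0 at a ∈ {-3, -1, 3}; ∂g/∂b = -20b(b - 4)(b - 1)(b + 2) = 0 at b ∈ {-2, 0, 1, 4}.
The Hessian is diagonal: diag(g_aa, g_bb). Second derivatives: g_aa(-3)=144, g_aa(-1)=-96, g_aa(3)=288; g_bb(-2)=720, g_bb(0)=-160, g_bb(1)=180, g_bb(4)=-1440.
Saddle points occur where the two diagonal entries have opposite signs: (-3, 0), (-3, 4), (-1, -2), (-1, 1), (3, 0), (3, 4). Count: 6.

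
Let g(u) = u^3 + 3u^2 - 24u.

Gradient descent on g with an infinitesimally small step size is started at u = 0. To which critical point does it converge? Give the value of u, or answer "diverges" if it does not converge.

g'(u) = 3(u - 2)(u + 4), so g'(0) = -24.
Gradient descent moves in the -g' direction, i.e. u is increasing.
The nearest critical point in that direction is u = 2, where g'' = 18 > 0 (a local minimum). The iterate converges there.

2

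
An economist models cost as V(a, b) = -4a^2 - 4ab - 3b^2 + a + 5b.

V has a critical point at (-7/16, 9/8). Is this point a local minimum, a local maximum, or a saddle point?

The Hessian of V is constant: H = [[-8, -4], [-4, -6]].
det(H) = (-8)·(-6) − (-4)² = 32.
det(H) > 0 and tr(H) = -14 < 0, so H is negative definite and the point is a local maximum.

local maximum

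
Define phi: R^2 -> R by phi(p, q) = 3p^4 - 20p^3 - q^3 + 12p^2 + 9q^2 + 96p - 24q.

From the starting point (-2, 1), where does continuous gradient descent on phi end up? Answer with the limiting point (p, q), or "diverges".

phi is separable, so gradient descent decouples: p follows -∂phi/∂p, q follows -∂phi/∂q.
∂phi/∂p = 12(p - 4)(p - 2)(p + 1); at p=-2 this is -288, so p increases.
∂phi/∂q = -3(q - 4)(q - 2); at q=1 this is -9, so q increases.
p converges to its nearest critical value -1 (a local min of the p-part); q converges to 2. The iterate converges to (-1, 2).

(-1, 2)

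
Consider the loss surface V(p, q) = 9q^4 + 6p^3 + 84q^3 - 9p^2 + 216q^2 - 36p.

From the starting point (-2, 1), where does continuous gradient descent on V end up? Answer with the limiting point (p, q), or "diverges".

V is separable, so gradient descent decouples: p follows -∂V/∂p, q follows -∂V/∂q.
∂V/∂p = 18(p - 2)(p + 1); at p=-2 this is 72, so p decreases.
∂V/∂q = 36q(q + 3)(q + 4); at q=1 this is 720, so q decreases.
The p-coordinate has no critical point in that direction and runs off to infinity.

diverges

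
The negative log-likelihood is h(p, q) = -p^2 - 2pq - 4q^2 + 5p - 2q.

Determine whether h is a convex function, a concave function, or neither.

concave

h is quadratic, so its Hessian is the constant matrix H = [[-2, -2], [-2, -8]].
det(H) = 12, tr(H) = -10.
det(H) > 0 and tr(H) < 0, so H is negative definite everywhere: concave.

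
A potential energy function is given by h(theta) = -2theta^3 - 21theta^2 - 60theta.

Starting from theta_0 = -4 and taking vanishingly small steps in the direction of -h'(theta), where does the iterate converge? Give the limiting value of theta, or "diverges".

h'(theta) = -6(theta + 2)(theta + 5), so h'(-4) = 12.
Gradient descent moves in the -h' direction, i.e. theta is decreasing.
The nearest critical point in that direction is theta = -5, where h'' = 18 > 0 (a local minimum). The iterate converges there.

-5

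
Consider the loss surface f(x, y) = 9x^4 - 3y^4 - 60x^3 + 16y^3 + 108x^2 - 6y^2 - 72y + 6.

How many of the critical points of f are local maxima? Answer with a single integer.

f separates as a function of x plus a function of y, so ∇f=0 decouples.
∂f/∂x = 36x(x - 3)(x - 2) = 0 at x ∈ {0, 2, 3}; ∂f/∂y = -12(y - 3)(y - 2)(y + 1) = 0 at y ∈ {-1, 2, 3}.
The Hessian is diagonal: diag(f_xx, f_yy). Second derivatives: f_xx(0)=216, f_xx(2)=-72, f_xx(3)=108; f_yy(-1)=-144, f_yy(2)=36, f_yy(3)=-48.
Local maxima occur where both diagonal entries negative: (2, -1), (2, 3). Count: 2.

2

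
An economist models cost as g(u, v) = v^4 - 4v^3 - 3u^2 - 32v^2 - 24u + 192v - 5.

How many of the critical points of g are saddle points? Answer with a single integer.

2

g separates as a function of u plus a function of v, so ∇g=0 decouples.
∂g/∂u = -6(u + 4) = 0 at u ∈ {-4}; ∂g/∂v = 4(v - 4)(v - 3)(v + 4) = 0 at v ∈ {-4, 3, 4}.
The Hessian is diagonal: diag(g_uu, g_vv). Second derivatives: g_uu(-4)=-6; g_vv(-4)=224, g_vv(3)=-28, g_vv(4)=32.
Saddle points occur where the two diagonal entries have opposite signs: (-4, -4), (-4, 4). Count: 2.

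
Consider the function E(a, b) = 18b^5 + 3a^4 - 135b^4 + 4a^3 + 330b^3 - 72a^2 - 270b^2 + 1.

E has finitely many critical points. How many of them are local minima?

E separates as a function of a plus a function of b, so ∇E=0 decouples.
∂E/∂a = 12a(a - 3)(a + 4) = 0 at a ∈ {-4, 0, 3}; ∂E/∂b = 90b(b - 3)(b - 2)(b - 1) = 0 at b ∈ {0, 1, 2, 3}.
The Hessian is diagonal: diag(E_aa, E_bb). Second derivatives: E_aa(-4)=336, E_aa(0)=-144, E_aa(3)=252; E_bb(0)=-540, E_bb(1)=180, E_bb(2)=-180, E_bb(3)=540.
Local minima occur where both diagonal entries positive: (-4, 1), (-4, 3), (3, 1), (3, 3). Count: 4.

4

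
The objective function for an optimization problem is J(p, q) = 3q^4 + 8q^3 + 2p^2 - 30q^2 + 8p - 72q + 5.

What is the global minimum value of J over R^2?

-155

J(p,q) separates as A(p) + B(q) + 5, so its minimum is min A + min B + 5.
A'(p) = 4p + 8 vanishes at p ∈ {-2}; B'(q) = 12(q - 2)(q + 1)(q + 3) vanishes at q ∈ {-3, -1, 2}.
Local minima of A (where A''>0): A(-2)=-8. Local minima of B: B(-3)=-27, B(2)=-152.
So the global minimum of J is A(-2) + B(2) + 5 = -8 − 152 + 5 = -155, attained at (-2, 2).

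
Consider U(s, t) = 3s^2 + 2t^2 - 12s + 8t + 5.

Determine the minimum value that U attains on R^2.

-15

U(s,t) separates as P(s) + Q(t) + 5, so its minimum is min P + min Q + 5.
P'(s) = 6s - 12 vanishes at s ∈ {2}; Q'(t) = 4(t + 2) vanishes at t ∈ {-2}.
Local minima of P (where P''>0): P(2)=-12. Local minima of Q: Q(-2)=-8.
So the global minimum of U is P(2) + Q(-2) + 5 = -12 − 8 + 5 = -15, attained at (2, -2).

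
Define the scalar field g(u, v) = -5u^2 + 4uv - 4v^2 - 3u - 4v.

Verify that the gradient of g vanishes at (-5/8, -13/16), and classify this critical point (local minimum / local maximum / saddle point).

local maximum

∇g = (-10u + 4v - 3, 4u - 8v - 4); substituting (-5/8, -13/16) gives ∇g = (0, 0), so (-5/8, -13/16) is indeed a critical point.
The Hessian of g is constant: H = [[-10, 4], [4, -8]].
det(H) = (-10)·(-8) − 4² = 64.
det(H) > 0 and tr(H) = -18 < 0, so H is negative definite and the point is a local maximum.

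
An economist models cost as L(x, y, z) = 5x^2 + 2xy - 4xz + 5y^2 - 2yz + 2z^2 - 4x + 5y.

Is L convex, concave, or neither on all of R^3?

convex

L is quadratic, so its Hessian is the constant matrix H = [[10, 2, -4], [2, 10, -2], [-4, -2, 4]].
Leading principal minors: 10, 96, 216.
All positive ⇒ H ≻ 0 ⇒ convex.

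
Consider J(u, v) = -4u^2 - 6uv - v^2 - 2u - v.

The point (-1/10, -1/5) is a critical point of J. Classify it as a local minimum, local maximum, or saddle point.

saddle point

The Hessian of J is constant: H = [[-8, -6], [-6, -2]].
det(H) = (-8)·(-2) − (-6)² = -20.
Since det(H) < 0, H is indefinite and the critical point is a saddle point.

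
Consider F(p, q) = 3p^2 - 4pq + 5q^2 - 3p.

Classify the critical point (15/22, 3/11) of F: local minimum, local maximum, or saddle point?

local minimum

The Hessian of F is constant: H = [[6, -4], [-4, 10]].
det(H) = 6·10 − (-4)² = 44.
det(H) > 0 and tr(H) = 16 > 0, so H is positive definite and the point is a local minimum.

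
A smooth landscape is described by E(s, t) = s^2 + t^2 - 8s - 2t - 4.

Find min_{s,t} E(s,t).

-21

E(s,t) separates as P(s) + Q(t) − 4, so its minimum is min P + min Q − 4.
P'(s) = 2s - 8 vanishes at s ∈ {4}; Q'(t) = 2(t - 1) vanishes at t ∈ {1}.
Local minima of P (where P''>0): P(4)=-16. Local minima of Q: Q(1)=-1.
So the global minimum of E is P(4) + Q(1) − 4 = -16 − 1 − 4 = -21, attained at (4, 1).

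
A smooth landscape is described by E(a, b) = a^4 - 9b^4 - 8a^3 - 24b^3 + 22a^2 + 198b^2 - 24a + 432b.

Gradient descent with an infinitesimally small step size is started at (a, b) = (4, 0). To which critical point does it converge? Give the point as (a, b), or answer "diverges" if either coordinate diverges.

E is separable, so gradient descent decouples: a follows -∂E/∂a, b follows -∂E/∂b.
∂E/∂a = 4(a - 3)(a - 2)(a - 1); at a=4 this is 24, so a decreases.
∂E/∂b = -36(b - 3)(b + 1)(b + 4); at b=0 this is 432, so b decreases.
a converges to its nearest critical value 3 (a local min of the a-part); b converges to -1. The iterate converges to (3, -1).

(3, -1)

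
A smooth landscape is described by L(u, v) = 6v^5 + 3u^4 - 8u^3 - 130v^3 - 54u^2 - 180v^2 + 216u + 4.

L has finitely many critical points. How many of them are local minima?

L separates as a function of u plus a function of v, so ∇L=0 decouples.
∂L/∂u = 12(u - 3)(u - 2)(u + 3) = 0 at u ∈ {-3, 2, 3}; ∂L/∂v = 30v(v - 4)(v + 1)(v + 3) = 0 at v ∈ {-3, -1, 0, 4}.
The Hessian is diagonal: diag(L_uu, L_vv). Second derivatives: L_uu(-3)=360, L_uu(2)=-60, L_uu(3)=72; L_vv(-3)=-1260, L_vv(-1)=300, L_vv(0)=-360, L_vv(4)=4200.
Local minima occur where both diagonal entries positive: (-3, -1), (-3, 4), (3, -1), (3, 4). Count: 4.

4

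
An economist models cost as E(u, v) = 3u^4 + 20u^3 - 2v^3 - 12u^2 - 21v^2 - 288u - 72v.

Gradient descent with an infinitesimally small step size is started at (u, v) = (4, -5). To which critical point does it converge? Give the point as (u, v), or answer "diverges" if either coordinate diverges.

(2, -4)

E is separable, so gradient descent decouples: u follows -∂E/∂u, v follows -∂E/∂v.
∂E/∂u = 12(u - 2)(u + 3)(u + 4); at u=4 this is 1344, so u decreases.
∂E/∂v = -6(v + 3)(v + 4); at v=-5 this is -12, so v increases.
u converges to its nearest critical value 2 (a local min of the u-part); v converges to -4. The iterate converges to (2, -4).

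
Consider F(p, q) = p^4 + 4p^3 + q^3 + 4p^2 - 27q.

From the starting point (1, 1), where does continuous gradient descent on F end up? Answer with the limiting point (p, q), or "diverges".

F is separable, so gradient descent decouples: p follows -∂F/∂p, q follows -∂F/∂q.
∂F/∂p = 4p(p + 1)(p + 2); at p=1 this is 24, so p decreases.
∂F/∂q = 3(q - 3)(q + 3); at q=1 this is -24, so q increases.
p converges to its nearest critical value 0 (a local min of the p-part); q converges to 3. The iterate converges to (0, 3).

(0, 3)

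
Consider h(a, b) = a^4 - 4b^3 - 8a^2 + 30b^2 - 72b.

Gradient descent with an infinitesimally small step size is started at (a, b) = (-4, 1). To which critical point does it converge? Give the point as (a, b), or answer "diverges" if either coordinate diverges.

h is separable, so gradient descent decouples: a follows -∂h/∂a, b follows -∂h/∂b.
∂h/∂a = 4a(a - 2)(a + 2); at a=-4 this is -192, so a increases.
∂h/∂b = -12(b - 3)(b - 2); at b=1 this is -24, so b increases.
a converges to its nearest critical value -2 (a local min of the a-part); b converges to 2. The iterate converges to (-2, 2).

(-2, 2)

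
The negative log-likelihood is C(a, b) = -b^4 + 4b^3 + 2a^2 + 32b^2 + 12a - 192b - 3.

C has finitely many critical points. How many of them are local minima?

C separates as a function of a plus a function of b, so ∇C=0 decouples.
∂C/∂a = 4(a + 3) = 0 at a ∈ {-3}; ∂C/∂b = -4(b - 4)(b - 3)(b + 4) = 0 at b ∈ {-4, 3, 4}.
The Hessian is diagonal: diag(C_aa, C_bb). Second derivatives: C_aa(-3)=4; C_bb(-4)=-224, C_bb(3)=28, C_bb(4)=-32.
Local minima occur where both diagonal entries positive: (-3, 3). Count: 1.

1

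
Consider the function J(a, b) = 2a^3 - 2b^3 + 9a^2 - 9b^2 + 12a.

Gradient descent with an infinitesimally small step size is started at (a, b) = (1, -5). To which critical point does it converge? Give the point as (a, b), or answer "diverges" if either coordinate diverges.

J is separable, so gradient descent decouples: a follows -∂J/∂a, b follows -∂J/∂b.
∂J/∂a = 6(a + 1)(a + 2); at a=1 this is 36, so a decreases.
∂J/∂b = -6b(b + 3); at b=-5 this is -60, so b increases.
a converges to its nearest critical value -1 (a local min of the a-part); b converges to -3. The iterate converges to (-1, -3).

(-1, -3)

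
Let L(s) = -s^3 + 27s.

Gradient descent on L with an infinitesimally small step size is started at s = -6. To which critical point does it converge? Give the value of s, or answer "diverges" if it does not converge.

-3

L'(s) = -3(s - 3)(s + 3), so L'(-6) = -81.
Gradient descent moves in the -L' direction, i.e. s is increasing.
The nearest critical point in that direction is s = -3, where L'' = 18 > 0 (a local minimum). The iterate converges there.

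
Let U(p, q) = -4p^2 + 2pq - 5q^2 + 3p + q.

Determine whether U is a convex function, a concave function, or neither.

concave

U is quadratic, so its Hessian is the constant matrix H = [[-8, 2], [2, -10]].
det(H) = 76, tr(H) = -18.
det(H) > 0 and tr(H) < 0, so H is negative definite everywhere: concave.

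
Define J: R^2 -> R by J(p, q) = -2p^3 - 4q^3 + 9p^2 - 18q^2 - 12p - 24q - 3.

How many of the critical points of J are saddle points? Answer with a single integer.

2

J separates as a function of p plus a function of q, so ∇J=0 decouples.
∂J/∂p = -6(p - 2)(p - 1) = 0 at p ∈ {1, 2}; ∂J/∂q = -12(q + 1)(q + 2) = 0 at q ∈ {-2, -1}.
The Hessian is diagonal: diag(J_pp, J_qq). Second derivatives: J_pp(1)=6, J_pp(2)=-6; J_qq(-2)=12, J_qq(-1)=-12.
Saddle points occur where the two diagonal entries have opposite signs: (1, -1), (2, -2). Count: 2.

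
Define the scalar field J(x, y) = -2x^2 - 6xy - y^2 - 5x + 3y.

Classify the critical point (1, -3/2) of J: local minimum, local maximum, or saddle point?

saddle point

The Hessian of J is constant: H = [[-4, -6], [-6, -2]].
det(H) = (-4)·(-2) − (-6)² = -28.
Since det(H) < 0, H is indefinite and the critical point is a saddle point.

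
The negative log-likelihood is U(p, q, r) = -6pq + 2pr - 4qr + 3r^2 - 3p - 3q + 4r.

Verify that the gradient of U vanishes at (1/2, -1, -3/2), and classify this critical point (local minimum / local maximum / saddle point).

saddle point

∇U = (-6q + 2r - 3, -6p - 4r - 3, 2p - 4q + 6r + 4); substituting (1/2, -1, -3/2) gives ∇U = (0, 0, 0), so (1/2, -1, -3/2) is indeed a critical point.
The Hessian is constant: H = [[0, -6, 2], [-6, 0, -4], [2, -4, 6]].
Leading principal minors: Δ₁ = 0, Δ₂ = -36, Δ₃ = -120.
The minors fit neither the all-positive nor the alternating-sign pattern, so H is indefinite: a saddle point.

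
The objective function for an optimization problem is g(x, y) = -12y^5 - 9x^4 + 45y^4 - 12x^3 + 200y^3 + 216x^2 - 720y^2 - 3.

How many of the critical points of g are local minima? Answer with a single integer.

g separates as a function of x plus a function of y, so ∇g=0 decouples.
∂g/∂x = -36x(x - 3)(x + 4) = 0 at x ∈ {-4, 0, 3}; ∂g/∂y = -60y(y - 4)(y - 2)(y + 3) = 0 at y ∈ {-3, 0, 2, 4}.
The Hessian is diagonal: diag(g_xx, g_yy). Second derivatives: g_xx(-4)=-1008, g_xx(0)=432, g_xx(3)=-756; g_yy(-3)=6300, g_yy(0)=-1440, g_yy(2)=1200, g_yy(4)=-3360.
Local minima occur where both diagonal entries positive: (0, -3), (0, 2). Count: 2.

2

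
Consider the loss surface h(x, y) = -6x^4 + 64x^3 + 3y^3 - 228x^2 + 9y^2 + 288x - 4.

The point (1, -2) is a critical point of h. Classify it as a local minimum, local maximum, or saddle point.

local maximum

The mixed partial ∂²h/∂x∂y is 0, so the Hessian at any point is diag(h_xx, h_yy) = diag(24(-3x^2 + 16x - 19), 18(y + 1)).
At (1, -2): H = diag(-144, -18).
Both eigenvalues are negative, so H is negative definite: a local maximum.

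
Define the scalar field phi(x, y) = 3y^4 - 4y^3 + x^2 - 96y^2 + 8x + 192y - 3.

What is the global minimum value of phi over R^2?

phi(x,y) separates as P(x) + Q(y) − 3, so its minimum is min P + min Q − 3.
P'(x) = 2x + 8 vanishes at x ∈ {-4}; Q'(y) = 12(y - 4)(y - 1)(y + 4) vanishes at y ∈ {-4, 1, 4}.
Local minima of P (where P''>0): P(-4)=-16. Local minima of Q: Q(-4)=-1280, Q(4)=-256.
So the global minimum of phi is P(-4) + Q(-4) − 3 = -16 − 1280 − 3 = -1299, attained at (-4, -4).

-1299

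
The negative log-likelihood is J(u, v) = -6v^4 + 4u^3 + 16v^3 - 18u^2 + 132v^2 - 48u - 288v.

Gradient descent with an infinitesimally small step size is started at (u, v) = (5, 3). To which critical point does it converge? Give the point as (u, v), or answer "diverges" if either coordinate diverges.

J is separable, so gradient descent decouples: u follows -∂J/∂u, v follows -∂J/∂v.
∂J/∂u = 12(u - 4)(u + 1); at u=5 this is 72, so u decreases.
∂J/∂v = -24(v - 4)(v - 1)(v + 3); at v=3 this is 288, so v decreases.
u converges to its nearest critical value 4 (a local min of the u-part); v converges to 1. The iterate converges to (4, 1).

(4, 1)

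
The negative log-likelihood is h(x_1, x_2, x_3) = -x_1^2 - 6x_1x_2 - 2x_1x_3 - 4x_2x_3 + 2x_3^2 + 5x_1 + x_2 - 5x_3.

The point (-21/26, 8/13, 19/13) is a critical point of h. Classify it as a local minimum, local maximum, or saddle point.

The Hessian is constant: H = [[-2, -6, -2], [-6, 0, -4], [-2, -4, 4]].
Leading principal minors: Δ₁ = -2, Δ₂ = -36, Δ₃ = -208.
The minors fit neither the all-positive nor the alternating-sign pattern, so H is indefinite: a saddle point.

saddle point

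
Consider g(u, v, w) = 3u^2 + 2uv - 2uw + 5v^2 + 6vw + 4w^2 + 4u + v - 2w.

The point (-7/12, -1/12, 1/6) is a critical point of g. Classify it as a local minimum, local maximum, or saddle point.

The Hessian is constant: H = [[6, 2, -2], [2, 10, 6], [-2, 6, 8]].
Leading principal minors: Δ₁ = 6, Δ₂ = 56, Δ₃ = 144.
All leading minors are positive, so H is positive definite: a local minimum.

local minimum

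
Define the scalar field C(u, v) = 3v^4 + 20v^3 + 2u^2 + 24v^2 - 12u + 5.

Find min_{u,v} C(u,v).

-141

C(u,v) separates as P(u) + Q(v) + 5, so its minimum is min P + min Q + 5.
P'(u) = 4u - 12 vanishes at u ∈ {3}; Q'(v) = 12v(v + 1)(v + 4) vanishes at v ∈ {-4, -1, 0}.
Local minima of P (where P''>0): P(3)=-18. Local minima of Q: Q(-4)=-128, Q(0)=0.
So the global minimum of C is P(3) + Q(-4) + 5 = -18 − 128 + 5 = -141, attained at (3, -4).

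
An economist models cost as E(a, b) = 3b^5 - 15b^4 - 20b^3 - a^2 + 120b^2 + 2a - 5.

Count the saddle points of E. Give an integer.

2

E separates as a function of a plus a function of b, so ∇E=0 decouples.
∂E/∂a = -2(a - 1) = 0 at a ∈ {1}; ∂E/∂b = 15b(b - 4)(b - 2)(b + 2) = 0 at b ∈ {-2, 0, 2, 4}.
The Hessian is diagonal: diag(E_aa, E_bb). Second derivatives: E_aa(1)=-2; E_bb(-2)=-720, E_bb(0)=240, E_bb(2)=-240, E_bb(4)=720.
Saddle points occur where the two diagonal entries have opposite signs: (1, 0), (1, 4). Count: 2.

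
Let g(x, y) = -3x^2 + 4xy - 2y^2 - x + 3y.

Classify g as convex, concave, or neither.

g is quadratic, so its Hessian is the constant matrix H = [[-6, 4], [4, -4]].
det(H) = 8, tr(H) = -10.
det(H) > 0 and tr(H) < 0, so H is negative definite everywhere: concave.

concave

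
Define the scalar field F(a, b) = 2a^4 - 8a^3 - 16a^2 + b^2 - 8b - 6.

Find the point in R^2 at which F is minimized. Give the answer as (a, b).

F(a,b) separates as P(a) + Q(b) − 6, so its minimum is min P + min Q − 6.
P'(a) = 8a(a - 4)(a + 1) vanishes at a ∈ {-1, 0, 4}; Q'(b) = 2b - 8 vanishes at b ∈ {4}.
Local minima of P (where P''>0): P(-1)=-6, P(4)=-256. Local minima of Q: Q(4)=-16.
So the global minimum of F is P(4) + Q(4) − 6 = -256 − 16 − 6 = -278, attained at (4, 4).

(4, 4)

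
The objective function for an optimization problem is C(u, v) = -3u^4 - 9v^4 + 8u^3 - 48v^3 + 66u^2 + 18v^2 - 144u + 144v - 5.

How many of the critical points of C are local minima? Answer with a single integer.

C separates as a function of u plus a function of v, so ∇C=0 decouples.
∂C/∂u = -12(u - 4)(u - 1)(u + 3) = 0 at u ∈ {-3, 1, 4}; ∂C/∂v = -36(v - 1)(v + 1)(v + 4) = 0 at v ∈ {-4, -1, 1}.
The Hessian is diagonal: diag(C_uu, C_vv). Second derivatives: C_uu(-3)=-336, C_uu(1)=144, C_uu(4)=-252; C_vv(-4)=-540, C_vv(-1)=216, C_vv(1)=-360.
Local minima occur where both diagonal entries positive: (1, -1). Count: 1.

1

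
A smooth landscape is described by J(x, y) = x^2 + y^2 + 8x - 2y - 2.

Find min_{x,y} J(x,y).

J(x,y) separates as P(x) + Q(y) − 2, so its minimum is min P + min Q − 2.
P'(x) = 2x + 8 vanishes at x ∈ {-4}; Q'(y) = 2y - 2 vanishes at y ∈ {1}.
Local minima of P (where P''>0): P(-4)=-16. Local minima of Q: Q(1)=-1.
So the global minimum of J is P(-4) + Q(1) − 2 = -16 − 1 − 2 = -19, attained at (-4, 1).

-19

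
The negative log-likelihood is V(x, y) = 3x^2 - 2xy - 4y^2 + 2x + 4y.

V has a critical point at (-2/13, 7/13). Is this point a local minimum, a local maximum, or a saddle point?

saddle point

The Hessian of V is constant: H = [[6, -2], [-2, -8]].
det(H) = 6·(-8) − (-2)² = -52.
Since det(H) < 0, H is indefinite and the critical point is a saddle point.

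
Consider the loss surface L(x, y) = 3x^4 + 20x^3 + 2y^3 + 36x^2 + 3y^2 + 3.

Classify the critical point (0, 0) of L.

local minimum

The mixed partial ∂²L/∂x∂y is 0, so the Hessian at any point is diag(L_xx, L_yy) = diag(12(3x^2 + 10x + 6), 6(2y + 1)).
At (0, 0): H = diag(72, 6).
Both eigenvalues are positive, so H is positive definite: a local minimum.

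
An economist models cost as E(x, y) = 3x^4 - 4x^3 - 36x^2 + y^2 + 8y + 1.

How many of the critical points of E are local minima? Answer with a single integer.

2

E separates as a function of x plus a function of y, so ∇E=0 decouples.
∂E/∂x = 12x(x - 3)(x + 2) = 0 at x ∈ {-2, 0, 3}; ∂E/∂y = 2(y + 4) = 0 at y ∈ {-4}.
The Hessian is diagonal: diag(E_xx, E_yy). Second derivatives: E_xx(-2)=120, E_xx(0)=-72, E_xx(3)=180; E_yy(-4)=2.
Local minima occur where both diagonal entries positive: (-2, -4), (3, -4). Count: 2.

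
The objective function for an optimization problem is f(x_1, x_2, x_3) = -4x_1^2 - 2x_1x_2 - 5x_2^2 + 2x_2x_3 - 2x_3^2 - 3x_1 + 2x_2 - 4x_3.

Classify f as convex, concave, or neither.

f is quadratic, so its Hessian is the constant matrix H = [[-8, -2, 0], [-2, -10, 2], [0, 2, -4]].
Leading principal minors: -8, 76, -272.
Signs alternate −, +, − ⇒ H ≺ 0 ⇒ concave.

concave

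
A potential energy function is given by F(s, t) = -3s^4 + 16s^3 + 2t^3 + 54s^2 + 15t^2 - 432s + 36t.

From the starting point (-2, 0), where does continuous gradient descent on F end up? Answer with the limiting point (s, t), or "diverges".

F is separable, so gradient descent decouples: s follows -∂F/∂s, t follows -∂F/∂t.
∂F/∂s = -12(s - 4)(s - 3)(s + 3); at s=-2 this is -360, so s increases.
∂F/∂t = 6(t + 2)(t + 3); at t=0 this is 36, so t decreases.
s converges to its nearest critical value 3 (a local min of the s-part); t converges to -2. The iterate converges to (3, -2).

(3, -2)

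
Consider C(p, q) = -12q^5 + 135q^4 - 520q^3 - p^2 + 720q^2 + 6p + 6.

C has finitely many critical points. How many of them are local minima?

C separates as a function of p plus a function of q, so ∇C=0 decouples.
∂C/∂p = -2(p - 3) = 0 at p ∈ {3}; ∂C/∂q = -60q(q - 4)(q - 3)(q - 2) = 0 at q ∈ {0, 2, 3, 4}.
The Hessian is diagonal: diag(C_pp, C_qq). Second derivatives: C_pp(3)=-2; C_qq(0)=1440, C_qq(2)=-240, C_qq(3)=180, C_qq(4)=-480.
Local minima occur where both diagonal entries positive: none. Count: 0.

0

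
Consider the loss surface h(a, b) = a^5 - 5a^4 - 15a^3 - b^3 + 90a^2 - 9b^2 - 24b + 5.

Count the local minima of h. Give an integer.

h separates as a function of a plus a function of b, so ∇h=0 decouples.
∂h/∂a = 5a(a - 4)(a - 3)(a + 3) = 0 at a ∈ {-3, 0, 3, 4}; ∂h/∂b = -3(b + 2)(b + 4) = 0 at b ∈ {-4, -2}.
The Hessian is diagonal: diag(h_aa, h_bb). Second derivatives: h_aa(-3)=-630, h_aa(0)=180, h_aa(3)=-90, h_aa(4)=140; h_bb(-4)=6, h_bb(-2)=-6.
Local minima occur where both diagonal entries positive: (0, -4), (4, -4). Count: 2.

2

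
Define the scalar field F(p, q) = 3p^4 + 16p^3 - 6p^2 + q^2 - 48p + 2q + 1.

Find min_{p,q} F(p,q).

-160

F(p,q) separates as A(p) + B(q) + 1, so its minimum is min A + min B + 1.
A'(p) = 12(p - 1)(p + 1)(p + 4) vanishes at p ∈ {-4, -1, 1}; B'(q) = 2q + 2 vanishes at q ∈ {-1}.
Local minima of A (where A''>0): A(-4)=-160, A(1)=-35. Local minima of B: B(-1)=-1.
So the global minimum of F is A(-4) + B(-1) + 1 = -160 − 1 + 1 = -160, attained at (-4, -1).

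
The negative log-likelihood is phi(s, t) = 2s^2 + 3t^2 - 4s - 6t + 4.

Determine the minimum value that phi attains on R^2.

-1

phi(s,t) separates as P(s) + Q(t) + 4, so its minimum is min P + min Q + 4.
P'(s) = 4s - 4 vanishes at s ∈ {1}; Q'(t) = 6(t - 1) vanishes at t ∈ {1}.
Local minima of P (where P''>0): P(1)=-2. Local minima of Q: Q(1)=-3.
So the global minimum of phi is P(1) + Q(1) + 4 = -2 − 3 + 4 = -1, attained at (1, 1).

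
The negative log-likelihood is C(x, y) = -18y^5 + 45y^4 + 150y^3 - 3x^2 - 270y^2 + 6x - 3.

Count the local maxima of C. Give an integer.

C separates as a function of x plus a function of y, so ∇C=0 decouples.
∂C/∂x = -6(x - 1) = 0 at x ∈ {1}; ∂C/∂y = -90y(y - 3)(y - 1)(y + 2) = 0 at y ∈ {-2, 0, 1, 3}.
The Hessian is diagonal: diag(C_xx, C_yy). Second derivatives: C_xx(1)=-6; C_yy(-2)=2700, C_yy(0)=-540, C_yy(1)=540, C_yy(3)=-2700.
Local maxima occur where both diagonal entries negative: (1, 0), (1, 3). Count: 2.

2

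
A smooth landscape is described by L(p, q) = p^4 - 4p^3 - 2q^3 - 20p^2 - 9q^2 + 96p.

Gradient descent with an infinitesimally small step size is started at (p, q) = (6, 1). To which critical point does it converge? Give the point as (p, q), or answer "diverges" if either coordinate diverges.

L is separable, so gradient descent decouples: p follows -∂L/∂p, q follows -∂L/∂q.
∂L/∂p = 4(p - 4)(p - 2)(p + 3); at p=6 this is 288, so p decreases.
∂L/∂q = -6q(q + 3); at q=1 this is -24, so q increases.
The q-coordinate has no critical point in that direction and runs off to infinity.

diverges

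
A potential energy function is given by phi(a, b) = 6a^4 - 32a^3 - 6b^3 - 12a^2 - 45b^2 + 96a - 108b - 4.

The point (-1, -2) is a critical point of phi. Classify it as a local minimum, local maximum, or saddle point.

The mixed partial ∂²phi/∂a∂b is 0, so the Hessian at any point is diag(phi_aa, phi_bb) = diag(24(3a^2 - 8a - 1), -18(2b + 5)).
At (-1, -2): H = diag(240, -18).
The eigenvalues have opposite signs, so H is indefinite: a saddle point.

saddle point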